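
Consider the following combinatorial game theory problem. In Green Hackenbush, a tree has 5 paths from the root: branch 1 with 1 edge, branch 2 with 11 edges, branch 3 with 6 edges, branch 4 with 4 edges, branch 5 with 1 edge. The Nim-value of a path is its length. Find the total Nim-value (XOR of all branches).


The tree has 5 branches from the ground vertex.
In Green Hackenbush, the Nim-value of a simple path of length k is k.
Branch 1: length 1, Nim-value = 1
Branch 2: length 11, Nim-value = 11
Branch 3: length 6, Nim-value = 6
Branch 4: length 4, Nim-value = 4
Branch 5: length 1, Nim-value = 1
Total Nim-value = XOR of all branch values:
0 XOR 1 = 1
1 XOR 11 = 10
10 XOR 6 = 12
12 XOR 4 = 8
8 XOR 1 = 9
Nim-value of the tree = 9

9


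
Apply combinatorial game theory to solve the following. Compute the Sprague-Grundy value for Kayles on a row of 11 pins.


Kayles: a move removes 1 or 2 adjacent pins from a contiguous row.
Removing pins from a row of k leaves two independent rows (a, b) with a + b = k - 1 (one pin) or a + b = k - 2 (two pins); an end removal gives a = 0.
By Sprague-Grundy, G(k) = mex{ G(a) XOR G(b) } over all these splits. G(0) = 0.
G(1): splits (0,0):0^0=0 -> mex({0}) = 1
G(2): splits (0,1):0^1=1 (0,0):0^0=0 -> mex({0, 1}) = 2
G(3): splits (0,2):0^2=2 (1,1):1^1=0 (0,1):0^1=1 -> mex({0, 1, 2}) = 3
G(4): splits (0,3):0^3=3 (1,2):1^2=3 (0,2):0^2=2 (1,1):1^1=0 -> mex({0, 2, 3}) = 1
G(5): splits (0,4):0^1=1 (1,3):1^3=2 (2,2):2^2=0 (0,3):0^3=3 (1,2):1^2=3 -> mex({0, 1, 2, 3}) = 4
G(6) = mex({0, 1, 2, 4}) = 3
G(7) = mex({0, 1, 3, 4, 5}) = 2
G(8) = mex({0, 2, 3, 5, 6}) = 1
G(9) = mex({0, 1, 2, 3, 6, 7}) = 4
G(10) = mex({0, 1, 3, 4, 5, 7}) = 2
G(11) = mex({0, 1, 2, 3, 4, 5}) = 6
Therefore G(11) = 6.

6


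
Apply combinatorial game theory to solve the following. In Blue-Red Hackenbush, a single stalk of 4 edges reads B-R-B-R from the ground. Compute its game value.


Edges (from ground): B-R-B-R
By Berlekamp's sign-expansion rule, a Blue-Red Hackenbush stalk has the value of the surreal number whose sign sequence is the edge sequence with B -> + and R -> -.
Sign sequence: +-+-
Trace the sign expansion in the surreal number tree, starting from 0:
Edge 1: B (sign +) -> bounds (0, +inf), value = 1
Edge 2: R (sign -) -> bounds (0, 1), value = 1/2
Edge 3: B (sign +) -> bounds (1/2, 1), value = 3/4
Edge 4: R (sign -) -> bounds (1/2, 3/4), value = 5/8
Game value = 5/8

5/8


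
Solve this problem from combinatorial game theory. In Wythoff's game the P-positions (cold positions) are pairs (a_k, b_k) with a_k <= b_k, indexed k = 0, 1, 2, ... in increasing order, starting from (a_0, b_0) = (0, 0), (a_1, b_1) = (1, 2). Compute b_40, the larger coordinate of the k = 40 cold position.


By Wythoff's theorem, a_k = floor(k * phi) and b_k = floor(k * phi^2) = a_k + k, where phi = (1 + sqrt(5))/2 is the golden ratio.
phi = (1 + sqrt(5))/2 = 1.618034
phi^2 = phi + 1 = 2.618034
k = 40
k * phi^2 = 40 * 2.618034 = 104.721360
b_40 = floor(k * phi^2) = 104 (check: a_40 + k = 64 + 40 = 104)

104


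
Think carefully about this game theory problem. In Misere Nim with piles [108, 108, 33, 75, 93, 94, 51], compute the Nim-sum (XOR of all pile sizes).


We need the XOR (exclusive or) of all pile sizes.
After XOR-ing pile 1 (size 108): 0 XOR 108 = 108
After XOR-ing pile 2 (size 108): 108 XOR 108 = 0
After XOR-ing pile 3 (size 33): 0 XOR 33 = 33
After XOR-ing pile 4 (size 75): 33 XOR 75 = 106
After XOR-ing pile 5 (size 93): 106 XOR 93 = 55
After XOR-ing pile 6 (size 94): 55 XOR 94 = 105
After XOR-ing pile 7 (size 51): 105 XOR 51 = 90
The Nim-value of this position is 90.

90


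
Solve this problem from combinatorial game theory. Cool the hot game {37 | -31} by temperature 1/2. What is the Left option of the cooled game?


Original game: {37 | -31} (a switch {a | b} with a > b).
Cooling by t (for t below the temperature (a - b)/2 = 34) taxes each move by t: {a | b} cooled by t is {a - t | b + t}.
Cooling amount: t = 1/2
Cooled Left option: 37 - 1/2 = 73/2
Cooled Right option: -31 + 1/2 = -61/2
Cooled game: {73/2 | -61/2}
Left option = 73/2

73/2


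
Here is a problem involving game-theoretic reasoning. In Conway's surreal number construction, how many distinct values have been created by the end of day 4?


Day 0: {|} = 0 is born. Count = 1.
Day n: the number of surreal numbers born by day n is 2^(n+1) - 1.
By day 0: 2^1 - 1 = 1
By day 1: 2^2 - 1 = 3
By day 2: 2^3 - 1 = 7
By day 3: 2^4 - 1 = 15
By day 4: 2^5 - 1 = 31
By day 4: 31 surreal numbers.

31


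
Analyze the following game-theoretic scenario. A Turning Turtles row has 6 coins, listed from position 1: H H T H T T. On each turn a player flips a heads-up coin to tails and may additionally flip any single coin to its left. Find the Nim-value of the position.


Coins: H H T H T T
Key fact: a single head at position k behaves exactly like a Nim heap of size k (turning it to T and optionally flipping a coin at j < k corresponds to moving the heap from k to j, or to 0), and heads combine as a disjunctive sum (two heads at the same place would cancel, matching j XOR j = 0). So the Nim-value is the XOR of the 1-indexed positions of the heads.
Face-up positions (1-indexed): [1, 2, 4]
XOR 0 with 1: 0 XOR 1 = 1
XOR 1 with 2: 1 XOR 2 = 3
XOR 3 with 4: 3 XOR 4 = 7
Nim-value = 7

7


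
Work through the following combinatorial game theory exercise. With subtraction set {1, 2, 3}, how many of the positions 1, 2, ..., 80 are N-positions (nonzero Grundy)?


Subtraction set S = {1, 2, 3}, so G(n) = n mod 4.
G(n) = 0 when n is a multiple of 4.
Multiples of 4 in [1, 80]: 20
N-positions (nonzero Grundy) = 80 - 20 = 60

60


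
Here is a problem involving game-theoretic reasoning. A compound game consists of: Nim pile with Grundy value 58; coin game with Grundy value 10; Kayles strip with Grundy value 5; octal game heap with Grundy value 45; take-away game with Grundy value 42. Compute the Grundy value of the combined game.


By the Sprague-Grundy theorem, the Grundy value of a sum of games is the XOR of individual Grundy values.
Nim pile: Grundy value = 58. Running XOR: 0 XOR 58 = 58
coin game: Grundy value = 10. Running XOR: 58 XOR 10 = 48
Kayles strip: Grundy value = 5. Running XOR: 48 XOR 5 = 53
octal game heap: Grundy value = 45. Running XOR: 53 XOR 45 = 24
take-away game: Grundy value = 42. Running XOR: 24 XOR 42 = 50
The combined Grundy value is 50.

50


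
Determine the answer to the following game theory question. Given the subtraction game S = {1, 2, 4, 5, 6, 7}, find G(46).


The subtraction set is S = {1, 2, 4, 5, 6, 7}.
G(k) = mex{ G(k - s) : s in S, s <= k }. We compute iteratively: G(0) = 0.
G(1) = mex({0}) = 1
G(2) = mex({0, 1}) = 2
G(3) = mex({1, 2}) = 0
G(4) = mex({0, 2}) = 1
G(5) = mex({0, 1}) = 2
G(6) = mex({0, 1, 2}) = 3
G(7) = mex({0, 1, 2, 3}) = 4
G(8) = mex({0, 1, 2, 3, 4}) = 5
G(9) = mex({0, 1, 2, 4, 5}) = 3
G(10) = mex({0, 1, 2, 3, 5}) = 4
G(11) = mex({1, 2, 3, 4}) = 0
G(12) = mex({0, 2, 3, 4, 5}) = 1
G(13) = mex({0, 1, 3, 4, 5}) = 2
G(14) = mex({1, 2, 3, 4, 5}) = 0
G(15) = mex({0, 2, 3, 4, 5}) = 1
G(16) = mex({0, 1, 3, 4}) = 2
G(17) = mex({0, 1, 2, 4}) = 3
Observe that G(11)..G(17) = 0, 1, 2, 0, 1, 2, 3 repeats G(0)..G(6) = 0, 1, 2, 0, 1, 2, 3.
For k >= max(S) = 7, G(k) is determined by the previous 7 values G(k-7)..G(k-1); a window of 7 consecutive values has recurred shifted by 11, so by induction G(k + 11) = G(k) for all k >= 0: the sequence is periodic from the start with period 11.
One period: G(0..10) = 0, 1, 2, 0, 1, 2, 3, 4, 5, 3, 4.
46 mod 11 = 2, so G(46) = G(2) = 2.

2


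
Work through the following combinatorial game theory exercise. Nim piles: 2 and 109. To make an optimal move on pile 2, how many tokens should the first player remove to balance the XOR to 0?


Piles: 2 and 109
Current XOR: 2 XOR 109 = 111 (non-zero, so this is an N-position).
To make the XOR zero, we need to find a move that balances the piles.
For pile 2 (size 109): target = 109 XOR 111 = 2
We reduce pile 2 from 109 to 2.
Tokens removed: 109 - 2 = 107
Verification: 2 XOR 2 = 0

107


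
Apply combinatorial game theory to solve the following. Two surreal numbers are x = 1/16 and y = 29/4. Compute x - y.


x = 1/16, y = 29/4
Converting to common denominator: 16
x = 1/16, y = 116/16
x - y = 1/16 - 29/4 = -115/16

-115/16


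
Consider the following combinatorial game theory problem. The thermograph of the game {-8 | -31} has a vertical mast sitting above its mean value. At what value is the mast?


Game = {-8 | -31}, a switch {a | b} with numbers a > b.
Its thermograph has left wall a - t and right wall b + t, which meet at t = (a - b)/2, where both equal (a + b)/2. So the mast (mean value) is at (a + b)/2.
Mean = (-8 + (-31))/2 = -39/2 = -39/2

-39/2


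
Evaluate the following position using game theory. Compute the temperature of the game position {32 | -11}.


The game is {32 | -11}, a switch {a | b} with numbers a > b.
Cooling {a | b} by t gives {a - t | b + t}, which stops being hot when a - t = b + t, i.e. at t = (a - b)/2. So the temperature of a switch is (a - b)/2.
Temperature = (Left option - Right option) / 2
= (32 - (-11)) / 2
= 43 / 2
= 43/2

43/2


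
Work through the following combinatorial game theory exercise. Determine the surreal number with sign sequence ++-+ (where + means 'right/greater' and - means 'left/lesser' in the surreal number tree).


Sign expansion: ++-+
Rule: track bounds (lo, hi), initially (-inf, +inf). On '+', the current value becomes lo and we move to the simplest number in (value, hi): value + 1 if hi = +inf, otherwise the midpoint (value + hi)/2. On '-', the current value becomes hi and we move to value - 1 if lo = -inf, otherwise the midpoint (lo + value)/2.
Start at 0.
Step 1: sign = +, move right. Bounds: (0, +inf). Value = 1
Step 2: sign = +, move right. Bounds: (1, +inf). Value = 2
Step 3: sign = -, move left. Bounds: (1, 2). Value = 3/2
Step 4: sign = +, move right. Bounds: (3/2, 2). Value = 7/4
The surreal number with sign expansion ++-+ is 7/4.

7/4


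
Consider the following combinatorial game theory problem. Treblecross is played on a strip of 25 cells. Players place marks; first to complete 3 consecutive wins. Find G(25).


Treblecross: place X on empty cells; 3-in-a-row wins.
Playing within two cells of an existing X lets the opponent win at once, so sensible play treats the cells i-2..i+2 around each X as dead. The player left with no safe cell loses, so this is a normal-play take-away game on strips of safe cells.
Placing X at cell i (0-indexed) of a strip of k safe cells leaves independent strips of sizes max(0, i-2) and max(0, k-i-3). Hence G(k) = mex{ G(max(0,i-2)) XOR G(max(0,k-i-3)) : 0 <= i < k }, with G(0) = 0.
G(1): splits (0,0):0^0=0 -> mex({0}) = 1
G(2): splits (0,0):0^0=0 -> mex({0}) = 1
G(3): splits (0,0):0^0=0 -> mex({0}) = 1
G(4): splits (0,1):0^1=1 (0,0):0^0=0 -> mex({0, 1}) = 2
G(5): splits (0,2):0^1=1 (0,1):0^1=1 (0,0):0^0=0 -> mex({0, 1}) = 2
G(6) = mex({1}) = 0
G(7) = mex({0, 1, 2}) = 3
G(8) = mex({0, 1, 2}) = 3
G(9) = mex({0, 2}) = 1
G(10) = mex({0, 2, 3}) = 1
G(11) = mex({0, 3}) = 1
G(12) = mex({1, 3}) = 0
G(13) = mex({0, 1, 2, 3}) = 4
G(14) = mex({0, 1, 2}) = 3
G(15) = mex({0, 1, 2}) = 3
G(16) = mex({0, 1, 2, 4}) = 3
G(17) = mex({0, 1, 3, 4}) = 2
G(18) = mex({0, 1, 3, 4}) = 2
G(19) = mex({0, 1, 3, 5}) = 2
G(20) = mex({0, 1, 2, 3, 5}) = 4
G(21) = mex({0, 1, 2, 3, 5}) = 4
G(22) = mex({1, 2, 6}) = 0
G(23) = mex({0, 1, 2, 3, 4, 6}) = 5
G(24) = mex({0, 1, 2, 3, 4}) = 5
G(25) = mex({0, 1, 3, 4, 7}) = 2
Therefore G(25) = 2.

2


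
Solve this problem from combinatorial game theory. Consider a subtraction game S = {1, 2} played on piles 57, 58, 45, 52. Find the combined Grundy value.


Subtraction set: {1, 2}
For this subtraction set, G(n) = n mod 3 (period = max + 1 = 3).
Pile 1 (size 57): G(57) = 57 mod 3 = 0
Pile 2 (size 58): G(58) = 58 mod 3 = 1
Pile 3 (size 45): G(45) = 45 mod 3 = 0
Pile 4 (size 52): G(52) = 52 mod 3 = 1
Total Grundy value = XOR of all: 0 XOR 1 XOR 0 XOR 1 = 0

0


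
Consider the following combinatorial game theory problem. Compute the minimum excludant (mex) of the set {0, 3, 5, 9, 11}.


Set = {0, 3, 5, 9, 11}
0 is in the set.
1 is NOT in the set. This is the mex.
mex = 1

1


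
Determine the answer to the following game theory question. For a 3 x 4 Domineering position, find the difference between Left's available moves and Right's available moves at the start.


Board is 3 x 4 (rows x cols).
Left (vertical) placements: (rows-1) * cols = 2 * 4 = 8
Right (horizontal) placements: rows * (cols-1) = 3 * 3 = 9
Advantage = Left - Right = 8 - 9 = -1

-1


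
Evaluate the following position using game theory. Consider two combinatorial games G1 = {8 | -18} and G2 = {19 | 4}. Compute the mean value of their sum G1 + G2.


G1 = {8 | -18}, G2 = {19 | 4}
Each is a switch {a | b} with numbers a > b; its mean value is (a + b)/2, and mean value is additive over game sums: m(G1 + G2) = m(G1) + m(G2).
Mean of G1 = (8 + (-18))/2 = -10/2 = -5
Mean of G2 = (19 + (4))/2 = 23/2 = 23/2
Mean of G1 + G2 = -5 + 23/2 = 13/2

13/2


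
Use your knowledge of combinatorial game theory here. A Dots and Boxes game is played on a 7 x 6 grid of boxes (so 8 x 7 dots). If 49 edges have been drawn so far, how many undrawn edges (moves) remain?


Grid: 7 x 6 boxes, i.e. 8 rows and 7 columns of dots.
Horizontal edges: (rows + 1) * cols = 8 * 6 = 48
Vertical edges: rows * (cols + 1) = 7 * 7 = 49
Total edges: 48 + 49 = 97
Edges drawn: 49
Remaining: 97 - 49 = 48

48


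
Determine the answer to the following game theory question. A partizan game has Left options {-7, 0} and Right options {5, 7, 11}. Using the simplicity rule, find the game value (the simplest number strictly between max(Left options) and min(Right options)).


Left options: {-7, 0}, max = 0
Right options: {5, 7, 11}, min = 5
All options are numbers and max(Left) < min(Right), so by the simplicity theorem the value is the simplest (earliest-born) number strictly between 0 and 5.
Integers 1 through 4 all lie strictly between 0 and 5.
Among integers, the simplest (lowest birthday = smallest |n|; 0 is born on day 0, +-n on day n) is 1.
No non-integer in the interval can be simpler: if x is a non-integer in the interval, then floor(x) or ceil(x) also lies in the interval (the interval contains an integer), and both are proper prefixes of x's sign expansion, i.e. born earlier. So the game value is 1.
Game value = 1

1


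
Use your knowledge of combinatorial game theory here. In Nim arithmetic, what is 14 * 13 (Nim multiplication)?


Nim multiplication is bilinear over XOR: (u XOR v) * w = (u*w) XOR (v*w).
So we split each operand into its bit components and XOR the pairwise Nim products.
14 = 2 + 4 + 8 (as XOR of powers of 2).
13 = 1 + 4 + 8 (as XOR of powers of 2).
Using the standard Nim-product table on single bits:
  2*2 = 3,   2*4 = 8,   2*8 = 12,
  4*4 = 6,   4*8 = 11,  8*8 = 13,
and  1*x = x (identity), k*l = l*k (commutative).
Pairwise Nim products:
  2 * 1 = 2
  2 * 4 = 8
  2 * 8 = 12
  4 * 1 = 4
  4 * 4 = 6
  4 * 8 = 11
  8 * 1 = 8
  8 * 4 = 11
  8 * 8 = 13
XOR them: 2 XOR 8 XOR 12 XOR 4 XOR 6 XOR 11 XOR 8 XOR 11 XOR 13 = 1.
Result: 14 * 13 = 1 (in Nim).

1


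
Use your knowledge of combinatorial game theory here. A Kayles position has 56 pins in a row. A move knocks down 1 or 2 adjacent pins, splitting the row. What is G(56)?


Kayles: a move removes 1 or 2 adjacent pins from a contiguous row.
Removing pins from a row of k leaves two independent rows (a, b) with a + b = k - 1 (one pin) or a + b = k - 2 (two pins); an end removal gives a = 0.
By Sprague-Grundy, G(k) = mex{ G(a) XOR G(b) } over all these splits. G(0) = 0.
G(1): splits (0,0):0^0=0 -> mex({0}) = 1
G(2): splits (0,1):0^1=1 (0,0):0^0=0 -> mex({0, 1}) = 2
G(3): splits (0,2):0^2=2 (1,1):1^1=0 (0,1):0^1=1 -> mex({0, 1, 2}) = 3
G(4): splits (0,3):0^3=3 (1,2):1^2=3 (0,2):0^2=2 (1,1):1^1=0 -> mex({0, 2, 3}) = 1
G(5): splits (0,4):0^1=1 (1,3):1^3=2 (2,2):2^2=0 (0,3):0^3=3 (1,2):1^2=3 -> mex({0, 1, 2, 3}) = 4
G(6) = mex({0, 1, 2, 4}) = 3
G(7) = mex({0, 1, 3, 4, 5}) = 2
G(8) = mex({0, 2, 3, 5, 6}) = 1
G(9) = mex({0, 1, 2, 3, 6, 7}) = 4
G(10) = mex({0, 1, 3, 4, 5, 7}) = 2
G(11) = mex({0, 1, 2, 3, 4, 5}) = 6
G(12) = mex({0, 1, 2, 3, 5, 6, 7}) = 4
G(13) = mex({0, 2, 3, 4, 6, 7}) = 1
G(14) = mex({0, 1, 4, 5, 6, 7}) = 2
G(15) = mex({0, 1, 2, 3, 4, 5, 6}) = 7
G(16) = mex({0, 2, 3, 5, 6, 7}) = 1
G(17) = mex({0, 1, 2, 3, 5, 6, 7}) = 4
G(18) = mex({0, 1, 2, 4, 5, 6}) = 3
G(19) = mex({0, 1, 3, 4, 5, 7}) = 2
G(20) = mex({0, 2, 3, 4, 5, 6, 7}) = 1
G(21) = mex({0, 1, 2, 3, 5, 6, 7}) = 4
G(22) = mex({0, 1, 2, 3, 4, 5, 7}) = 6
G(23) = mex({0, 1, 2, 3, 4, 5, 6}) = 7
G(24) = mex({0, 1, 2, 3, 5, 6, 7}) = 4
G(25) = mex({0, 2, 3, 4, 6, 7}) = 1
G(26) = mex({0, 1, 3, 4, 5, 6, 7}) = 2
G(27) = mex({0, 1, 2, 3, 4, 5, 6, 7}) = 8
G(28) = mex({0, 1, 2, 3, 4, 6, 7, 8}) = 5
G(29) = mex({0, 1, 2, 3, 5, 6, 7, 8, 9}) = 4
G(30) = mex({0, 1, 2, 3, 4, 5, 6, 9, 10}) = 7
G(31) = mex({0, 1, 3, 4, 5, 7, 10, 11}) = 2
G(32) = mex({0, 2, 3, 4, 5, 6, 7, 9, 11}) = 1
G(33) = mex({0, 1, 2, 3, 4, 5, 6, 7, 9, 12}) = 8
G(34) = mex({0, 1, 2, 3, 4, 5, 7, 8, 11, 12}) = 6
G(35) = mex({0, 1, 2, 3, 4, 5, 6, 8, 9, 10, 11}) = 7
G(36) = mex({0, 1, 2, 3, 5, 6, 7, 9, 10}) = 4
G(37) = mex({0, 2, 3, 4, 6, 7, 9, 10, 11, 12}) = 1
G(38) = mex({0, 1, 3, 4, 5, 6, 7, 9, 10, 11, 12}) = 2
G(39) = mex({0, 1, 2, 4, 5, 6, 7, 9, 10, 12, 14}) = 3
G(40) = mex({0, 2, 3, 4, 6, 7, 11, 12, 14}) = 1
G(41) = mex({0, 1, 2, 3, 5, 6, 7, 9, 10, 11, 12}) = 4
G(42) = mex({0, 1, 2, 3, 4, 5, 6, 9, 10}) = 7
G(43) = mex({0, 1, 3, 4, 5, 7, 9, 10, 12, 15}) = 2
G(44) = mex({0, 2, 3, 4, 5, 6, 7, 9, 10, 12, 15}) = 1
G(45) = mex({0, 1, 2, 3, 4, 5, 6, 7, 9, 10, 12, 14}) = 8
G(46) = mex({0, 1, 3, 4, 5, 7, 8, 11, 12, 14}) = 2
G(47) = mex({0, 1, 2, 3, 4, 5, 6, 8, 9, 10, 11, 12}) = 7
G(48) = mex({0, 1, 2, 3, 5, 6, 7, 9, 10}) = 4
G(49) = mex({0, 2, 3, 4, 6, 7, 9, 10, 11, 12, 15}) = 1
G(50) = mex({0, 1, 4, 5, 6, 7, 9, 11, 12, 14, 15}) = 2
G(51) = mex({0, 1, 2, 3, 4, 5, 6, 7, 9, 12, 14, 15}) = 8
G(52) = mex({0, 2, 3, 4, 5, 6, 7, 8, 11, 12, 15}) = 1
G(53) = mex({0, 1, 2, 3, 5, 6, 7, 8, 9, 10, 11, 12}) = 4
G(54) = mex({0, 1, 2, 3, 4, 5, 6, 9, 10}) = 7
G(55) = mex({0, 1, 3, 4, 5, 7, 9, 10, 11, 12}) = 2
G(56) = mex({0, 2, 3, 4, 5, 6, 7, 9, 10, 11, 12, 13, 14}) = 1
Therefore G(56) = 1.

1


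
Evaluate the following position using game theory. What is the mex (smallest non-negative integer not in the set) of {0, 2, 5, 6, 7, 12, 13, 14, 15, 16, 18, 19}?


Set = {0, 2, 5, 6, 7, 12, 13, 14, 15, 16, 18, 19}
0 is in the set.
1 is NOT in the set. This is the mex.
mex = 1

1


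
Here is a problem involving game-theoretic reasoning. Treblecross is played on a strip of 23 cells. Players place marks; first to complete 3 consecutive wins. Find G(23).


Treblecross: place X on empty cells; 3-in-a-row wins.
Playing within two cells of an existing X lets the opponent win at once, so sensible play treats the cells i-2..i+2 around each X as dead. The player left with no safe cell loses, so this is a normal-play take-away game on strips of safe cells.
Placing X at cell i (0-indexed) of a strip of k safe cells leaves independent strips of sizes max(0, i-2) and max(0, k-i-3). Hence G(k) = mex{ G(max(0,i-2)) XOR G(max(0,k-i-3)) : 0 <= i < k }, with G(0) = 0.
G(1): splits (0,0):0^0=0 -> mex({0}) = 1
G(2): splits (0,0):0^0=0 -> mex({0}) = 1
G(3): splits (0,0):0^0=0 -> mex({0}) = 1
G(4): splits (0,1):0^1=1 (0,0):0^0=0 -> mex({0, 1}) = 2
G(5): splits (0,2):0^1=1 (0,1):0^1=1 (0,0):0^0=0 -> mex({0, 1}) = 2
G(6) = mex({1}) = 0
G(7) = mex({0, 1, 2}) = 3
G(8) = mex({0, 1, 2}) = 3
G(9) = mex({0, 2}) = 1
G(10) = mex({0, 2, 3}) = 1
G(11) = mex({0, 3}) = 1
G(12) = mex({1, 3}) = 0
G(13) = mex({0, 1, 2, 3}) = 4
G(14) = mex({0, 1, 2}) = 3
G(15) = mex({0, 1, 2}) = 3
G(16) = mex({0, 1, 2, 4}) = 3
G(17) = mex({0, 1, 3, 4}) = 2
G(18) = mex({0, 1, 3, 4}) = 2
G(19) = mex({0, 1, 3, 5}) = 2
G(20) = mex({0, 1, 2, 3, 5}) = 4
G(21) = mex({0, 1, 2, 3, 5}) = 4
G(22) = mex({1, 2, 6}) = 0
G(23) = mex({0, 1, 2, 3, 4, 6}) = 5
Therefore G(23) = 5.

5


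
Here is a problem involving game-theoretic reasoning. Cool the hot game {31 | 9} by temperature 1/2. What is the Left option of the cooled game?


Original game: {31 | 9} (a switch {a | b} with a > b).
Cooling by t (for t below the temperature (a - b)/2 = 11) taxes each move by t: {a | b} cooled by t is {a - t | b + t}.
Cooling amount: t = 1/2
Cooled Left option: 31 - 1/2 = 61/2
Cooled Right option: 9 + 1/2 = 19/2
Cooled game: {61/2 | 19/2}
Left option = 61/2

61/2


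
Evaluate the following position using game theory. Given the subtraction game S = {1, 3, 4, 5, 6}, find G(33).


The subtraction set is S = {1, 3, 4, 5, 6}.
G(k) = mex{ G(k - s) : s in S, s <= k }. We compute iteratively: G(0) = 0.
G(1) = mex({0}) = 1
G(2) = mex({1}) = 0
G(3) = mex({0}) = 1
G(4) = mex({0, 1}) = 2
G(5) = mex({0, 1, 2}) = 3
G(6) = mex({0, 1, 3}) = 2
G(7) = mex({0, 1, 2}) = 3
G(8) = mex({0, 1, 2, 3}) = 4
G(9) = mex({1, 2, 3, 4}) = 0
G(10) = mex({0, 2, 3}) = 1
G(11) = mex({1, 2, 3, 4}) = 0
G(12) = mex({0, 2, 3, 4}) = 1
G(13) = mex({0, 1, 3, 4}) = 2
G(14) = mex({0, 1, 2, 4}) = 3
Observe that G(9)..G(14) = 0, 1, 0, 1, 2, 3 repeats G(0)..G(5) = 0, 1, 0, 1, 2, 3.
For k >= max(S) = 6, G(k) is determined by the previous 6 values G(k-6)..G(k-1); a window of 6 consecutive values has recurred shifted by 9, so by induction G(k + 9) = G(k) for all k >= 0: the sequence is periodic from the start with period 9.
One period: G(0..8) = 0, 1, 0, 1, 2, 3, 2, 3, 4.
33 mod 9 = 6, so G(33) = G(6) = 2.

2


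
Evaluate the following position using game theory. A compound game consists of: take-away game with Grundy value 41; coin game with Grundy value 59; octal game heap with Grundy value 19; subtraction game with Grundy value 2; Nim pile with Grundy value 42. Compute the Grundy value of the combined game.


By the Sprague-Grundy theorem, the Grundy value of a sum of games is the XOR of individual Grundy values.
take-away game: Grundy value = 41. Running XOR: 0 XOR 41 = 41
coin game: Grundy value = 59. Running XOR: 41 XOR 59 = 18
octal game heap: Grundy value = 19. Running XOR: 18 XOR 19 = 1
subtraction game: Grundy value = 2. Running XOR: 1 XOR 2 = 3
Nim pile: Grundy value = 42. Running XOR: 3 XOR 42 = 41
The combined Grundy value is 41.

41


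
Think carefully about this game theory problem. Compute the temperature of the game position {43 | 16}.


The game is {43 | 16}, a switch {a | b} with numbers a > b.
Cooling {a | b} by t gives {a - t | b + t}, which stops being hot when a - t = b + t, i.e. at t = (a - b)/2. So the temperature of a switch is (a - b)/2.
Temperature = (Left option - Right option) / 2
= (43 - (16)) / 2
= 27 / 2
= 27/2

27/2


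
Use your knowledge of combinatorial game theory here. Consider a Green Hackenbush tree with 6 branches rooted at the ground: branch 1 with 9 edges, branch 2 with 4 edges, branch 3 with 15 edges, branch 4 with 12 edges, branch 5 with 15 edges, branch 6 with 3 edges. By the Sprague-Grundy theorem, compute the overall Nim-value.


The tree has 6 branches from the ground vertex.
In Green Hackenbush, the Nim-value of a simple path of length k is k.
Branch 1: length 9, Nim-value = 9
Branch 2: length 4, Nim-value = 4
Branch 3: length 15, Nim-value = 15
Branch 4: length 12, Nim-value = 12
Branch 5: length 15, Nim-value = 15
Branch 6: length 3, Nim-value = 3
Total Nim-value = XOR of all branch values:
0 XOR 9 = 9
9 XOR 4 = 13
13 XOR 15 = 2
2 XOR 12 = 14
14 XOR 15 = 1
1 XOR 3 = 2
Nim-value of the tree = 2

2


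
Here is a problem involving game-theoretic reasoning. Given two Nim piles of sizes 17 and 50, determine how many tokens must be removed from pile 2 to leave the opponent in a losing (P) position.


Piles: 17 and 50
Current XOR: 17 XOR 50 = 35 (non-zero, so this is an N-position).
To make the XOR zero, we need to find a move that balances the piles.
For pile 2 (size 50): target = 50 XOR 35 = 17
We reduce pile 2 from 50 to 17.
Tokens removed: 50 - 17 = 33
Verification: 17 XOR 17 = 0

33


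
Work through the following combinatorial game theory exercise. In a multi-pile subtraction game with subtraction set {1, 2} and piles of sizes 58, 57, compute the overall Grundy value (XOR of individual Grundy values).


Subtraction set: {1, 2}
For this subtraction set, G(n) = n mod 3 (period = max + 1 = 3).
Pile 1 (size 58): G(58) = 58 mod 3 = 1
Pile 2 (size 57): G(57) = 57 mod 3 = 0
Total Grundy value = XOR of all: 1 XOR 0 = 1

1


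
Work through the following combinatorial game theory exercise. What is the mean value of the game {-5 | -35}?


Game = {-5 | -35}, a switch {a | b} with numbers a > b.
Its thermograph has left wall a - t and right wall b + t, which meet at t = (a - b)/2, where both equal (a + b)/2. So the mast (mean value) is at (a + b)/2.
Mean = (-5 + (-35))/2 = -40/2 = -20

-20


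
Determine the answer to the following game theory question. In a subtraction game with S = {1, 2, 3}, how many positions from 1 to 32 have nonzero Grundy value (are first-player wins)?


Subtraction set S = {1, 2, 3}, so G(n) = n mod 4.
G(n) = 0 when n is a multiple of 4.
Multiples of 4 in [1, 32]: 8
N-positions (nonzero Grundy) = 32 - 8 = 24

24


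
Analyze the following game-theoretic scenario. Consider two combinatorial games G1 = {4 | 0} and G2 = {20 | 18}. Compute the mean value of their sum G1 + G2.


G1 = {4 | 0}, G2 = {20 | 18}
Each is a switch {a | b} with numbers a > b; its mean value is (a + b)/2, and mean value is additive over game sums: m(G1 + G2) = m(G1) + m(G2).
Mean of G1 = (4 + (0))/2 = 4/2 = 2
Mean of G2 = (20 + (18))/2 = 38/2 = 19
Mean of G1 + G2 = 2 + 19 = 21

21


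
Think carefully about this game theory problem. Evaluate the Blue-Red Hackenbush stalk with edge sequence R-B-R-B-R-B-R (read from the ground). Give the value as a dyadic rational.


Edges (from ground): R-B-R-B-R-B-R
By Berlekamp's sign-expansion rule, a Blue-Red Hackenbush stalk has the value of the surreal number whose sign sequence is the edge sequence with B -> + and R -> -.
Sign sequence: -+-+-+-
Trace the sign expansion in the surreal number tree, starting from 0:
Edge 1: R (sign -) -> bounds (-inf, 0), value = -1
Edge 2: B (sign +) -> bounds (-1, 0), value = -1/2
Edge 3: R (sign -) -> bounds (-1, -1/2), value = -3/4
Edge 4: B (sign +) -> bounds (-3/4, -1/2), value = -5/8
Edge 5: R (sign -) -> bounds (-3/4, -5/8), value = -11/16
Edge 6: B (sign +) -> bounds (-11/16, -5/8), value = -21/32
Edge 7: R (sign -) -> bounds (-11/16, -21/32), value = -43/64
Game value = -43/64

-43/64


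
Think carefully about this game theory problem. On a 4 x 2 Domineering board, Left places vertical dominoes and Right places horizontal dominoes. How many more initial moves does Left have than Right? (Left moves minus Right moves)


Board is 4 x 2 (rows x cols).
Left (vertical) placements: (rows-1) * cols = 3 * 2 = 6
Right (horizontal) placements: rows * (cols-1) = 4 * 1 = 4
Advantage = Left - Right = 6 - 4 = 2

2


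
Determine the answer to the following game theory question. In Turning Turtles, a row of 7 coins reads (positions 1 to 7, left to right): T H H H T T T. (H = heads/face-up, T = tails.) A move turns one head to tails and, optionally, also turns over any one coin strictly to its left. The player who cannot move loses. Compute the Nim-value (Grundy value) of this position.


Coins: T H H H T T T
Key fact: a single head at position k behaves exactly like a Nim heap of size k (turning it to T and optionally flipping a coin at j < k corresponds to moving the heap from k to j, or to 0), and heads combine as a disjunctive sum (two heads at the same place would cancel, matching j XOR j = 0). So the Nim-value is the XOR of the 1-indexed positions of the heads.
Face-up positions (1-indexed): [2, 3, 4]
XOR 0 with 2: 0 XOR 2 = 2
XOR 2 with 3: 2 XOR 3 = 1
XOR 1 with 4: 1 XOR 4 = 5
Nim-value = 5

5


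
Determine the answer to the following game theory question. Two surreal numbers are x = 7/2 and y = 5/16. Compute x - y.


x = 7/2, y = 5/16
Converting to common denominator: 16
x = 56/16, y = 5/16
x - y = 7/2 - 5/16 = 51/16

51/16


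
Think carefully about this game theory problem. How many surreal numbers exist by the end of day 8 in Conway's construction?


Day 0: {|} = 0 is born. Count = 1.
Day n: the number of surreal numbers born by day n is 2^(n+1) - 1.
By day 0: 2^1 - 1 = 1
By day 1: 2^2 - 1 = 3
By day 2: 2^3 - 1 = 7
By day 3: 2^4 - 1 = 15
By day 4: 2^5 - 1 = 31
By day 5: 2^6 - 1 = 63
By day 6: 2^7 - 1 = 127
By day 7: 2^8 - 1 = 255
By day 8: 2^9 - 1 = 511
By day 8: 511 surreal numbers.

511


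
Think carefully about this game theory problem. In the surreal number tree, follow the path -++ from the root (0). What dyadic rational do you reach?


Sign expansion: -++
Rule: track bounds (lo, hi), initially (-inf, +inf). On '+', the current value becomes lo and we move to the simplest number in (value, hi): value + 1 if hi = +inf, otherwise the midpoint (value + hi)/2. On '-', the current value becomes hi and we move to value - 1 if lo = -inf, otherwise the midpoint (lo + value)/2.
Start at 0.
Step 1: sign = -, move left. Bounds: (-inf, 0). Value = -1
Step 2: sign = +, move right. Bounds: (-1, 0). Value = -1/2
Step 3: sign = +, move right. Bounds: (-1/2, 0). Value = -1/4
The surreal number with sign expansion -++ is -1/4.

-1/4


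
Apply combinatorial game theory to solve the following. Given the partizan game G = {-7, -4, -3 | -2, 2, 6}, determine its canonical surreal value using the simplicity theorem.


Left options: {-7, -4, -3}, max = -3
Right options: {-2, 2, 6}, min = -2
All options are numbers and max(Left) < min(Right), so by the simplicity theorem the value is the simplest (earliest-born) number strictly between -3 and -2.
No integer lies strictly between -3 and -2, so the value is the dyadic rational m/2^k in the interval with the smallest k (then m odd); search k = 1, 2, ...:
Denominator 2: -5/2 lies strictly between -3 and -2 -- found.
The simplest number in the interval is -5/2.
Game value = -5/2

-5/2


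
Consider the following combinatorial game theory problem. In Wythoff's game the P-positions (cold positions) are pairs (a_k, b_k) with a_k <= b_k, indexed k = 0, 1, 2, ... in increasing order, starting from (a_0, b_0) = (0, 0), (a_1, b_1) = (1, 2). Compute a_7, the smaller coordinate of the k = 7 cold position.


By Wythoff's theorem, a_k = floor(k * phi) and b_k = floor(k * phi^2) = a_k + k, where phi = (1 + sqrt(5))/2 is the golden ratio.
phi = (1 + sqrt(5))/2 = 1.618034
k = 7
k * phi = 7 * 1.618034 = 11.326238
a_7 = floor(k * phi) = 11

11


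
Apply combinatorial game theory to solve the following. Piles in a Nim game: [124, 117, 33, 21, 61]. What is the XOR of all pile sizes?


We need the XOR (exclusive or) of all pile sizes.
After XOR-ing pile 1 (size 124): 0 XOR 124 = 124
After XOR-ing pile 2 (size 117): 124 XOR 117 = 9
After XOR-ing pile 3 (size 33): 9 XOR 33 = 40
After XOR-ing pile 4 (size 21): 40 XOR 21 = 61
After XOR-ing pile 5 (size 61): 61 XOR 61 = 0
The Nim-value of this position is 0.

0


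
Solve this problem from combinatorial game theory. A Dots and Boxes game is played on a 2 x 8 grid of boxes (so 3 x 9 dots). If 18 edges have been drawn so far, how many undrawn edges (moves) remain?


Grid: 2 x 8 boxes, i.e. 3 rows and 9 columns of dots.
Horizontal edges: (rows + 1) * cols = 3 * 8 = 24
Vertical edges: rows * (cols + 1) = 2 * 9 = 18
Total edges: 24 + 18 = 42
Edges drawn: 18
Remaining: 42 - 18 = 24

24


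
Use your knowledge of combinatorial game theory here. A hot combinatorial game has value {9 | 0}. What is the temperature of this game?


The game is {9 | 0}, a switch {a | b} with numbers a > b.
Cooling {a | b} by t gives {a - t | b + t}, which stops being hot when a - t = b + t, i.e. at t = (a - b)/2. So the temperature of a switch is (a - b)/2.
Temperature = (Left option - Right option) / 2
= (9 - (0)) / 2
= 9 / 2
= 9/2

9/2


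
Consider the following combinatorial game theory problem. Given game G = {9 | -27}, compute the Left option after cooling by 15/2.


Original game: {9 | -27} (a switch {a | b} with a > b).
Cooling by t (for t below the temperature (a - b)/2 = 18) taxes each move by t: {a | b} cooled by t is {a - t | b + t}.
Cooling amount: t = 15/2
Cooled Left option: 9 - 15/2 = 3/2
Cooled Right option: -27 + 15/2 = -39/2
Cooled game: {3/2 | -39/2}
Left option = 3/2

3/2


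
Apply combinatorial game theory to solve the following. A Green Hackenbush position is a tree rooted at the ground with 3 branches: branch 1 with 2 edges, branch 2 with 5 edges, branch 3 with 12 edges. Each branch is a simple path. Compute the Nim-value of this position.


The tree has 3 branches from the ground vertex.
In Green Hackenbush, the Nim-value of a simple path of length k is k.
Branch 1: length 2, Nim-value = 2
Branch 2: length 5, Nim-value = 5
Branch 3: length 12, Nim-value = 12
Total Nim-value = XOR of all branch values:
0 XOR 2 = 2
2 XOR 5 = 7
7 XOR 12 = 11
Nim-value of the tree = 11

11


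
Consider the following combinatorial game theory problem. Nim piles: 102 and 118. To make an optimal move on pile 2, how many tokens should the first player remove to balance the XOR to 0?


Piles: 102 and 118
Current XOR: 102 XOR 118 = 16 (non-zero, so this is an N-position).
To make the XOR zero, we need to find a move that balances the piles.
For pile 2 (size 118): target = 118 XOR 16 = 102
We reduce pile 2 from 118 to 102.
Tokens removed: 118 - 102 = 16
Verification: 102 XOR 102 = 0

16


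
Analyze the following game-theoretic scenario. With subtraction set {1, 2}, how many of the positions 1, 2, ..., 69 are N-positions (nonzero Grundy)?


Subtraction set S = {1, 2}, so G(n) = n mod 3.
G(n) = 0 when n is a multiple of 3.
Multiples of 3 in [1, 69]: 23
N-positions (nonzero Grundy) = 69 - 23 = 46

46


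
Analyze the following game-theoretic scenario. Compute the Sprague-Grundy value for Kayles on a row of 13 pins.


Kayles: a move removes 1 or 2 adjacent pins from a contiguous row.
Removing pins from a row of k leaves two independent rows (a, b) with a + b = k - 1 (one pin) or a + b = k - 2 (two pins); an end removal gives a = 0.
By Sprague-Grundy, G(k) = mex{ G(a) XOR G(b) } over all these splits. G(0) = 0.
G(1): splits (0,0):0^0=0 -> mex({0}) = 1
G(2): splits (0,1):0^1=1 (0,0):0^0=0 -> mex({0, 1}) = 2
G(3): splits (0,2):0^2=2 (1,1):1^1=0 (0,1):0^1=1 -> mex({0, 1, 2}) = 3
G(4): splits (0,3):0^3=3 (1,2):1^2=3 (0,2):0^2=2 (1,1):1^1=0 -> mex({0, 2, 3}) = 1
G(5): splits (0,4):0^1=1 (1,3):1^3=2 (2,2):2^2=0 (0,3):0^3=3 (1,2):1^2=3 -> mex({0, 1, 2, 3}) = 4
G(6) = mex({0, 1, 2, 4}) = 3
G(7) = mex({0, 1, 3, 4, 5}) = 2
G(8) = mex({0, 2, 3, 5, 6}) = 1
G(9) = mex({0, 1, 2, 3, 6, 7}) = 4
G(10) = mex({0, 1, 3, 4, 5, 7}) = 2
G(11) = mex({0, 1, 2, 3, 4, 5}) = 6
G(12) = mex({0, 1, 2, 3, 5, 6, 7}) = 4
G(13) = mex({0, 2, 3, 4, 6, 7}) = 1
Therefore G(13) = 1.

1


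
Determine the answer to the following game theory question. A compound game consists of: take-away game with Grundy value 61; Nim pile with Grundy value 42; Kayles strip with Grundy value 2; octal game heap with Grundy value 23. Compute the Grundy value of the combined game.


By the Sprague-Grundy theorem, the Grundy value of a sum of games is the XOR of individual Grundy values.
take-away game: Grundy value = 61. Running XOR: 0 XOR 61 = 61
Nim pile: Grundy value = 42. Running XOR: 61 XOR 42 = 23
Kayles strip: Grundy value = 2. Running XOR: 23 XOR 2 = 21
octal game heap: Grundy value = 23. Running XOR: 21 XOR 23 = 2
The combined Grundy value is 2.

2


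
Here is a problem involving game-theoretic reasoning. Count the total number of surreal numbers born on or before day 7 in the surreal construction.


Day 0: {|} = 0 is born. Count = 1.
Day n: the number of surreal numbers born by day n is 2^(n+1) - 1.
By day 0: 2^1 - 1 = 1
By day 1: 2^2 - 1 = 3
By day 2: 2^3 - 1 = 7
By day 3: 2^4 - 1 = 15
By day 4: 2^5 - 1 = 31
By day 5: 2^6 - 1 = 63
By day 6: 2^7 - 1 = 127
By day 7: 2^8 - 1 = 255
By day 7: 255 surreal numbers.

255


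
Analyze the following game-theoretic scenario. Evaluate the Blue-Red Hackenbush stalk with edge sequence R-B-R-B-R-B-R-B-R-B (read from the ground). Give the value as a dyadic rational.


Edges (from ground): R-B-R-B-R-B-R-B-R-B
By Berlekamp's sign-expansion rule, a Blue-Red Hackenbush stalk has the value of the surreal number whose sign sequence is the edge sequence with B -> + and R -> -.
Sign sequence: -+-+-+-+-+
Trace the sign expansion in the surreal number tree, starting from 0:
Edge 1: R (sign -) -> bounds (-inf, 0), value = -1
Edge 2: B (sign +) -> bounds (-1, 0), value = -1/2
Edge 3: R (sign -) -> bounds (-1, -1/2), value = -3/4
Edge 4: B (sign +) -> bounds (-3/4, -1/2), value = -5/8
Edge 5: R (sign -) -> bounds (-3/4, -5/8), value = -11/16
Edge 6: B (sign +) -> bounds (-11/16, -5/8), value = -21/32
Edge 7: R (sign -) -> bounds (-11/16, -21/32), value = -43/64
Edge 8: B (sign +) -> bounds (-43/64, -21/32), value = -85/128
Edge 9: R (sign -) -> bounds (-43/64, -85/128), value = -171/256
Edge 10: B (sign +) -> bounds (-171/256, -85/128), value = -341/512
Game value = -341/512

-341/512


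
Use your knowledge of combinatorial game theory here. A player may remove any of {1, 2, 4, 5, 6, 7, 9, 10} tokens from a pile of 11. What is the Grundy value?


The subtraction set is S = {1, 2, 4, 5, 6, 7, 9, 10}.
G(k) = mex{ G(k - s) : s in S, s <= k }. We compute iteratively: G(0) = 0.
G(1) = mex({0}) = 1
G(2) = mex({0, 1}) = 2
G(3) = mex({1, 2}) = 0
G(4) = mex({0, 2}) = 1
G(5) = mex({0, 1}) = 2
G(6) = mex({0, 1, 2}) = 3
G(7) = mex({0, 1, 2, 3}) = 4
G(8) = mex({0, 1, 2, 3, 4}) = 5
G(9) = mex({0, 1, 2, 4, 5}) = 3
G(10) = mex({0, 1, 2, 3, 5}) = 4
G(11) = mex({1, 2, 3, 4}) = 0
Therefore G(11) = 0.

0


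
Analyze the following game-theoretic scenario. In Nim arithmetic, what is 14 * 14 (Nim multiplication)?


Nim multiplication is bilinear over XOR: (u XOR v) * w = (u*w) XOR (v*w).
So we split each operand into its bit components and XOR the pairwise Nim products.
14 = 2 + 4 + 8 (as XOR of powers of 2).
14 = 2 + 4 + 8 (as XOR of powers of 2).
Using the standard Nim-product table on single bits:
  2*2 = 3,   2*4 = 8,   2*8 = 12,
  4*4 = 6,   4*8 = 11,  8*8 = 13,
and  1*x = x (identity), k*l = l*k (commutative).
Pairwise Nim products:
  2 * 2 = 3
  2 * 4 = 8
  2 * 8 = 12
  4 * 2 = 8
  4 * 4 = 6
  4 * 8 = 11
  8 * 2 = 12
  8 * 4 = 11
  8 * 8 = 13
XOR them: 3 XOR 8 XOR 12 XOR 8 XOR 6 XOR 11 XOR 12 XOR 11 XOR 13 = 8.
Result: 14 * 14 = 8 (in Nim).

8


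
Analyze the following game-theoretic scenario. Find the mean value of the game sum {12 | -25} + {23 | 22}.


G1 = {12 | -25}, G2 = {23 | 22}
Each is a switch {a | b} with numbers a > b; its mean value is (a + b)/2, and mean value is additive over game sums: m(G1 + G2) = m(G1) + m(G2).
Mean of G1 = (12 + (-25))/2 = -13/2 = -13/2
Mean of G2 = (23 + (22))/2 = 45/2 = 45/2
Mean of G1 + G2 = -13/2 + 45/2 = 16

16


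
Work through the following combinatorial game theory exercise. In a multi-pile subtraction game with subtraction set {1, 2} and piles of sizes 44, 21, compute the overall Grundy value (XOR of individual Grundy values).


Subtraction set: {1, 2}
For this subtraction set, G(n) = n mod 3 (period = max + 1 = 3).
Pile 1 (size 44): G(44) = 44 mod 3 = 2
Pile 2 (size 21): G(21) = 21 mod 3 = 0
Total Grundy value = XOR of all: 2 XOR 0 = 2

2


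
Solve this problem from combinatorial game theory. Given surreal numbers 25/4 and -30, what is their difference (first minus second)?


x = 25/4, y = -30
Converting to common denominator: 4
x = 25/4, y = -120/4
x - y = 25/4 - -30 = 145/4

145/4


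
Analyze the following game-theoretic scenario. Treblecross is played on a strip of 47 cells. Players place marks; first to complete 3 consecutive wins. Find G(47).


Treblecross: place X on empty cells; 3-in-a-row wins.
Playing within two cells of an existing X lets the opponent win at once, so sensible play treats the cells i-2..i+2 around each X as dead. The player left with no safe cell loses, so this is a normal-play take-away game on strips of safe cells.
Placing X at cell i (0-indexed) of a strip of k safe cells leaves independent strips of sizes max(0, i-2) and max(0, k-i-3). Hence G(k) = mex{ G(max(0,i-2)) XOR G(max(0,k-i-3)) : 0 <= i < k }, with G(0) = 0.
G(1): splits (0,0):0^0=0 -> mex({0}) = 1
G(2): splits (0,0):0^0=0 -> mex({0}) = 1
G(3): splits (0,0):0^0=0 -> mex({0}) = 1
G(4): splits (0,1):0^1=1 (0,0):0^0=0 -> mex({0, 1}) = 2
G(5): splits (0,2):0^1=1 (0,1):0^1=1 (0,0):0^0=0 -> mex({0, 1}) = 2
G(6) = mex({1}) = 0
G(7) = mex({0, 1, 2}) = 3
G(8) = mex({0, 1, 2}) = 3
G(9) = mex({0, 2}) = 1
G(10) = mex({0, 2, 3}) = 1
G(11) = mex({0, 3}) = 1
G(12) = mex({1, 3}) = 0
G(13) = mex({0, 1, 2, 3}) = 4
G(14) = mex({0, 1, 2}) = 3
G(15) = mex({0, 1, 2}) = 3
G(16) = mex({0, 1, 2, 4}) = 3
G(17) = mex({0, 1, 3, 4}) = 2
G(18) = mex({0, 1, 3, 4}) = 2
G(19) = mex({0, 1, 3, 5}) = 2
G(20) = mex({0, 1, 2, 3, 5}) = 4
G(21) = mex({0, 1, 2, 3, 5}) = 4
G(22) = mex({1, 2, 6}) = 0
G(23) = mex({0, 1, 2, 3, 4, 6}) = 5
G(24) = mex({0, 1, 2, 3, 4}) = 5
G(25) = mex({0, 1, 3, 4, 7}) = 2
G(26) = mex({0, 1, 3, 4, 5, 7}) = 2
G(27) = mex({0, 1, 3, 5}) = 2
G(28) = mex({0, 1, 2, 5}) = 3
G(29) = mex({0, 1, 2, 4, 5, 6}) = 3
G(30) = mex({1, 2, 4, 6}) = 0
G(31) = mex({0, 1, 2, 3, 4, 6}) = 5
G(32) = mex({1, 2, 3, 4, 7}) = 0
G(33) = mex({0, 3, 7}) = 1
G(34) = mex({0, 2, 3, 5, 7}) = 1
G(35) = mex({0, 2, 3, 5, 6}) = 1
G(36) = mex({0, 1, 2, 5, 6}) = 3
G(37) = mex({0, 1, 2, 4, 5, 6}) = 3
G(38) = mex({0, 1, 2, 4}) = 3
G(39) = mex({0, 1, 2, 3, 4, 7}) = 5
G(40) = mex({0, 1, 2, 3, 4, 5, 7}) = 6
G(41) = mex({0, 1, 2, 3, 5, 7}) = 4
G(42) = mex({0, 1, 2, 3, 5, 6, 7}) = 4
G(43) = mex({0, 2, 3, 5, 6}) = 1
G(44) = mex({1, 2, 3, 4, 5, 6}) = 0
G(45) = mex({0, 1, 2, 3, 4, 6, 7}) = 5
G(46) = mex({0, 1, 2, 3, 4, 7}) = 5
G(47) = mex({0, 1, 2, 3, 4, 5, 7}) = 6
Therefore G(47) = 6.

6
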